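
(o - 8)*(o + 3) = o^2 - 5*o - 24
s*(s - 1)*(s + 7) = s^3 + 6*s^2 - 7*s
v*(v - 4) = v^2 - 4*v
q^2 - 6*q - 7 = (q - 7)*(q + 1)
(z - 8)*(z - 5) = z^2 - 13*z + 40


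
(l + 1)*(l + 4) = l^2 + 5*l + 4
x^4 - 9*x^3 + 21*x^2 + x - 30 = (x - 5)*(x - 3)*(x - 2)*(x + 1)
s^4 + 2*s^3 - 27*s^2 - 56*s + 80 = (s - 5)*(s - 1)*(s + 4)^2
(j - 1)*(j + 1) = j^2 - 1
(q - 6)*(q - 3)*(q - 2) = q^3 - 11*q^2 + 36*q - 36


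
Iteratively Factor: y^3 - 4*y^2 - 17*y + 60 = (y - 5)*(y^2 + y - 12) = (y - 5)*(y - 3)*(y + 4)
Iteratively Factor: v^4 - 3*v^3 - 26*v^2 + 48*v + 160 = (v + 2)*(v^3 - 5*v^2 - 16*v + 80) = (v - 4)*(v + 2)*(v^2 - v - 20) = (v - 4)*(v + 2)*(v + 4)*(v - 5)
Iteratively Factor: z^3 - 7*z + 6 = (z - 1)*(z^2 + z - 6) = (z - 1)*(z + 3)*(z - 2)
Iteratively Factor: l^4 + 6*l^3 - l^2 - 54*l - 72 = (l + 3)*(l^3 + 3*l^2 - 10*l - 24) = (l - 3)*(l + 3)*(l^2 + 6*l + 8) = (l - 3)*(l + 3)*(l + 4)*(l + 2)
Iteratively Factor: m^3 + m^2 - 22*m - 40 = (m + 4)*(m^2 - 3*m - 10) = (m - 5)*(m + 4)*(m + 2)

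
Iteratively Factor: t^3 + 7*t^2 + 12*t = (t)*(t^2 + 7*t + 12) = t*(t + 3)*(t + 4)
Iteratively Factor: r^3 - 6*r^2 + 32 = (r - 4)*(r^2 - 2*r - 8) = (r - 4)*(r + 2)*(r - 4)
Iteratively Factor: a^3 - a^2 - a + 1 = (a + 1)*(a^2 - 2*a + 1) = (a - 1)*(a + 1)*(a - 1)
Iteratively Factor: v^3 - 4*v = (v - 2)*(v^2 + 2*v) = v*(v - 2)*(v + 2)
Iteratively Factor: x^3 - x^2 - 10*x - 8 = (x + 1)*(x^2 - 2*x - 8) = (x + 1)*(x + 2)*(x - 4)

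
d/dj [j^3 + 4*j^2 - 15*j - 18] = 3*j^2 + 8*j - 15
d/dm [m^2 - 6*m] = 2*m - 6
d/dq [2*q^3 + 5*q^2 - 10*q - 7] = 6*q^2 + 10*q - 10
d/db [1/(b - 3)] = -1/(b - 3)^2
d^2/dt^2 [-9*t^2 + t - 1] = -18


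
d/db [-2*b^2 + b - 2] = 1 - 4*b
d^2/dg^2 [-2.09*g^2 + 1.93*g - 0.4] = -4.18000000000000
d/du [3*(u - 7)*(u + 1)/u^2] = 6*(3*u + 7)/u^3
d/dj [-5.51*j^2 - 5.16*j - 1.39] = -11.02*j - 5.16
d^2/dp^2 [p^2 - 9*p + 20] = 2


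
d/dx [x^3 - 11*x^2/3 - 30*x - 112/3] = 3*x^2 - 22*x/3 - 30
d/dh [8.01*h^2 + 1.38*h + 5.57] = 16.02*h + 1.38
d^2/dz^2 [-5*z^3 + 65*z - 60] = -30*z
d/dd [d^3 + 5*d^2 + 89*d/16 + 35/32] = 3*d^2 + 10*d + 89/16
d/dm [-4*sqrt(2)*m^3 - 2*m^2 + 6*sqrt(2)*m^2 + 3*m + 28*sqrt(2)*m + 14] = -12*sqrt(2)*m^2 - 4*m + 12*sqrt(2)*m + 3 + 28*sqrt(2)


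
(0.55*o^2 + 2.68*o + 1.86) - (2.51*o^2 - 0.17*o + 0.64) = -1.96*o^2 + 2.85*o + 1.22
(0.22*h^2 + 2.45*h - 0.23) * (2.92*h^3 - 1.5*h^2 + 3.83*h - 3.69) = 0.6424*h^5 + 6.824*h^4 - 3.504*h^3 + 8.9167*h^2 - 9.9214*h + 0.8487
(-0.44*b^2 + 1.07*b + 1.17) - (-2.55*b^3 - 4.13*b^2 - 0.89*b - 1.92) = 2.55*b^3 + 3.69*b^2 + 1.96*b + 3.09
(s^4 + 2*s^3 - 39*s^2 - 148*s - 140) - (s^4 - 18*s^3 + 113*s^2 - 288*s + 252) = 20*s^3 - 152*s^2 + 140*s - 392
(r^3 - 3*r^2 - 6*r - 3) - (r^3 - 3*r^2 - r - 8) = 5 - 5*r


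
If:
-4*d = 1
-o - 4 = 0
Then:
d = -1/4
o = -4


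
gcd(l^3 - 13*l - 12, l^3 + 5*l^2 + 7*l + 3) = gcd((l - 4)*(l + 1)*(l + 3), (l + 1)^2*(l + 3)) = l^2 + 4*l + 3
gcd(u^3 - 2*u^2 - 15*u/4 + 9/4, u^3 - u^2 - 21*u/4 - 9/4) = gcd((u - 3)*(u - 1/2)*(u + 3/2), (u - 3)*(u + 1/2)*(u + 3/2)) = u^2 - 3*u/2 - 9/2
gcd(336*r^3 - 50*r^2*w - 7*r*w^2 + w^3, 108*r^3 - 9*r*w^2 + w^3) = 6*r - w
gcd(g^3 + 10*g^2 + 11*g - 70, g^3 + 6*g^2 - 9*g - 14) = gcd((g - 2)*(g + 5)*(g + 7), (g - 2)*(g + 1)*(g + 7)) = g^2 + 5*g - 14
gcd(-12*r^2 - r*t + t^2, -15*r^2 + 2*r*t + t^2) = 1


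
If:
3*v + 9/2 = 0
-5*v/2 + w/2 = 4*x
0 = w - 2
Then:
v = -3/2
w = 2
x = 19/16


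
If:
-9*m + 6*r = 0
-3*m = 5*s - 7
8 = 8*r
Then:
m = 2/3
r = 1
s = 1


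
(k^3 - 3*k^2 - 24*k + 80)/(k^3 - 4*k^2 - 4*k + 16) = (k^2 + k - 20)/(k^2 - 4)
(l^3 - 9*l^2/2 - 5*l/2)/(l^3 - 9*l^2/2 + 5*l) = (2*l^2 - 9*l - 5)/(2*l^2 - 9*l + 10)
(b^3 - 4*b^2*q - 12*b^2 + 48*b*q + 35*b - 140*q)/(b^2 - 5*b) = b - 4*q - 7 + 28*q/b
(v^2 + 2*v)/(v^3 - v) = (v + 2)/(v^2 - 1)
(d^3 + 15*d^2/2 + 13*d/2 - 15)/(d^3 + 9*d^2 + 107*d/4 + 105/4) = 2*(d^2 + 5*d - 6)/(2*d^2 + 13*d + 21)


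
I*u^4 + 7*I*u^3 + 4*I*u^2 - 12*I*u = u*(u + 2)*(u + 6)*(I*u - I)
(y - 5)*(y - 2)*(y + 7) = y^3 - 39*y + 70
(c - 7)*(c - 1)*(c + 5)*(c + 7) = c^4 + 4*c^3 - 54*c^2 - 196*c + 245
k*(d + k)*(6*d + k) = 6*d^2*k + 7*d*k^2 + k^3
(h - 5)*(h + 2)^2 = h^3 - h^2 - 16*h - 20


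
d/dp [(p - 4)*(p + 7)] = 2*p + 3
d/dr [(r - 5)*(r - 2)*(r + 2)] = 3*r^2 - 10*r - 4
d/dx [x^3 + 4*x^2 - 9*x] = 3*x^2 + 8*x - 9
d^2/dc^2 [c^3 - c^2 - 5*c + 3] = 6*c - 2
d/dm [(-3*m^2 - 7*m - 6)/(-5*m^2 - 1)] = (-35*m^2 - 54*m + 7)/(25*m^4 + 10*m^2 + 1)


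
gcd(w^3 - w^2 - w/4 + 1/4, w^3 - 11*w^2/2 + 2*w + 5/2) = w^2 - w/2 - 1/2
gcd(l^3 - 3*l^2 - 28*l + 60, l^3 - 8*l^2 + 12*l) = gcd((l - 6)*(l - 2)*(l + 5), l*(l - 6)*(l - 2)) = l^2 - 8*l + 12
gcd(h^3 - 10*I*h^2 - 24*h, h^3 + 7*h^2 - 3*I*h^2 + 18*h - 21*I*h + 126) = h - 6*I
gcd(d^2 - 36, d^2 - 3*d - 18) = d - 6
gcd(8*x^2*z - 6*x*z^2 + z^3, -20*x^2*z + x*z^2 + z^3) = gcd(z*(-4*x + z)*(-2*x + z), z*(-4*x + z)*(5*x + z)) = 4*x*z - z^2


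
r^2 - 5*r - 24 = (r - 8)*(r + 3)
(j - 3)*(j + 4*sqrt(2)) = j^2 - 3*j + 4*sqrt(2)*j - 12*sqrt(2)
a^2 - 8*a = a*(a - 8)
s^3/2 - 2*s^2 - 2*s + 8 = (s/2 + 1)*(s - 4)*(s - 2)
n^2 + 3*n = n*(n + 3)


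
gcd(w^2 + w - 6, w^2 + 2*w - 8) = w - 2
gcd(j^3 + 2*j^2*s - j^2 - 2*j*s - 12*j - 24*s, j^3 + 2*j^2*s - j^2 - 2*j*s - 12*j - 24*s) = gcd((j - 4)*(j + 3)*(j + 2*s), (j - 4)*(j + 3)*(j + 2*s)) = j^3 + 2*j^2*s - j^2 - 2*j*s - 12*j - 24*s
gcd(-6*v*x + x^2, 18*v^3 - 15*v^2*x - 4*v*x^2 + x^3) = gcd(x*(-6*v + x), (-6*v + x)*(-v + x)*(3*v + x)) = -6*v + x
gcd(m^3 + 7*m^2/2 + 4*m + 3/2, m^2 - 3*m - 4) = m + 1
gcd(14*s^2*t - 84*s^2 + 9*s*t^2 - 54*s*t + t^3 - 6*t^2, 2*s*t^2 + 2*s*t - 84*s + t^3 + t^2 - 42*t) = 2*s*t - 12*s + t^2 - 6*t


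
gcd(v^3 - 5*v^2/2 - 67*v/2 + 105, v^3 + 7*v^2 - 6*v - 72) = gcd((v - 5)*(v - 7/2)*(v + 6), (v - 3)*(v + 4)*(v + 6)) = v + 6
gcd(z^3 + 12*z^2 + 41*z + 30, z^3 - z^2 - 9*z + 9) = 1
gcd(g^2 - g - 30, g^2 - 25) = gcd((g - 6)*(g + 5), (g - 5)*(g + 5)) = g + 5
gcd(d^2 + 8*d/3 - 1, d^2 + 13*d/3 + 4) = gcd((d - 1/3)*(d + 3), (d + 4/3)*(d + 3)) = d + 3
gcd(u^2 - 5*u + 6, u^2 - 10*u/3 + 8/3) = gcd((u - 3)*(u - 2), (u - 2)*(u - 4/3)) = u - 2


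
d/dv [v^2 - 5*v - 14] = 2*v - 5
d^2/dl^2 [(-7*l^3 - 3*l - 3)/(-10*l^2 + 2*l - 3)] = 2*(118*l^3 + 774*l^2 - 261*l - 60)/(1000*l^6 - 600*l^5 + 1020*l^4 - 368*l^3 + 306*l^2 - 54*l + 27)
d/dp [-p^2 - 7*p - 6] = -2*p - 7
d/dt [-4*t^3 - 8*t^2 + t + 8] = -12*t^2 - 16*t + 1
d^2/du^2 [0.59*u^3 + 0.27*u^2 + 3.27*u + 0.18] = 3.54*u + 0.54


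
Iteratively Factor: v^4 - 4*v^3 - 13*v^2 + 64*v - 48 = (v - 1)*(v^3 - 3*v^2 - 16*v + 48) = (v - 3)*(v - 1)*(v^2 - 16) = (v - 3)*(v - 1)*(v + 4)*(v - 4)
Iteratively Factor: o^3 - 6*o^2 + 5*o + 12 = (o + 1)*(o^2 - 7*o + 12) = (o - 3)*(o + 1)*(o - 4)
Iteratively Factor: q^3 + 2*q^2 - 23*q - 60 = (q + 3)*(q^2 - q - 20) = (q - 5)*(q + 3)*(q + 4)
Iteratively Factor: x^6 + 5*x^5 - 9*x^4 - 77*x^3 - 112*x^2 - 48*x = (x)*(x^5 + 5*x^4 - 9*x^3 - 77*x^2 - 112*x - 48) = x*(x + 4)*(x^4 + x^3 - 13*x^2 - 25*x - 12) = x*(x + 1)*(x + 4)*(x^3 - 13*x - 12) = x*(x - 4)*(x + 1)*(x + 4)*(x^2 + 4*x + 3) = x*(x - 4)*(x + 1)*(x + 3)*(x + 4)*(x + 1)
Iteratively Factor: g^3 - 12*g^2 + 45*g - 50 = (g - 5)*(g^2 - 7*g + 10) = (g - 5)*(g - 2)*(g - 5)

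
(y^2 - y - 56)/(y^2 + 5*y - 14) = (y - 8)/(y - 2)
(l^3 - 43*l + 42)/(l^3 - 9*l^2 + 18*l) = (l^2 + 6*l - 7)/(l*(l - 3))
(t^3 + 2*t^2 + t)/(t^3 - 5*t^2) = (t^2 + 2*t + 1)/(t*(t - 5))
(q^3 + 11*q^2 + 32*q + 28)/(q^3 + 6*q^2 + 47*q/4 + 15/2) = 4*(q^2 + 9*q + 14)/(4*q^2 + 16*q + 15)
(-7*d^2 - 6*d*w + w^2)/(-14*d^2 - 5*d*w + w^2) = (d + w)/(2*d + w)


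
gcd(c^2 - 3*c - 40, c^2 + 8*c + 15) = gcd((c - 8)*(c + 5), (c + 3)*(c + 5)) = c + 5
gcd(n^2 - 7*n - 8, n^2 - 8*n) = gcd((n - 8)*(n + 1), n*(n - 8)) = n - 8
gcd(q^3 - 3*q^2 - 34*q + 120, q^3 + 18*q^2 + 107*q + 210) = q + 6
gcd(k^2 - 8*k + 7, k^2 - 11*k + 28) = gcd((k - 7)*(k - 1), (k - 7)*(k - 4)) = k - 7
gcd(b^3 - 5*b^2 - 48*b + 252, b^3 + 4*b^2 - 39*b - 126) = b^2 + b - 42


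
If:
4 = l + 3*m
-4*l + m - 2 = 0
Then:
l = -2/13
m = 18/13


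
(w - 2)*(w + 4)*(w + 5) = w^3 + 7*w^2 + 2*w - 40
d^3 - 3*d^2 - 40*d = d*(d - 8)*(d + 5)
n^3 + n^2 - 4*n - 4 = (n - 2)*(n + 1)*(n + 2)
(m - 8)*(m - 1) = m^2 - 9*m + 8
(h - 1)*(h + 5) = h^2 + 4*h - 5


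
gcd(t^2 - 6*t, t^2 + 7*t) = t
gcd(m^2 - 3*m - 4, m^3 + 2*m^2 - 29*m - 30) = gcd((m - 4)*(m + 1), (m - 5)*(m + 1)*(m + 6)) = m + 1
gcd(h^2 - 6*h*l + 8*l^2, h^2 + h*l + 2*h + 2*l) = 1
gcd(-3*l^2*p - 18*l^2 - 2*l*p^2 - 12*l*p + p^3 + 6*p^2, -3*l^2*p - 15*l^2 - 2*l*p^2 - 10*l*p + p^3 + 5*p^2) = -3*l^2 - 2*l*p + p^2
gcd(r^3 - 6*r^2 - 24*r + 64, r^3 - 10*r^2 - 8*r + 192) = r^2 - 4*r - 32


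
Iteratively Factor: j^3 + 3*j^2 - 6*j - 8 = (j - 2)*(j^2 + 5*j + 4) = (j - 2)*(j + 4)*(j + 1)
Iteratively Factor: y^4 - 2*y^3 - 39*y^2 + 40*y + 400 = (y + 4)*(y^3 - 6*y^2 - 15*y + 100) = (y - 5)*(y + 4)*(y^2 - y - 20) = (y - 5)*(y + 4)^2*(y - 5)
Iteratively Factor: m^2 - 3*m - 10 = (m - 5)*(m + 2)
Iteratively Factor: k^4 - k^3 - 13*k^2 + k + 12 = (k - 4)*(k^3 + 3*k^2 - k - 3) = (k - 4)*(k - 1)*(k^2 + 4*k + 3) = (k - 4)*(k - 1)*(k + 1)*(k + 3)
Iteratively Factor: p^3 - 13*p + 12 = (p - 1)*(p^2 + p - 12) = (p - 1)*(p + 4)*(p - 3)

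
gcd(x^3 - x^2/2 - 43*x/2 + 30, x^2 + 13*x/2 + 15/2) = x + 5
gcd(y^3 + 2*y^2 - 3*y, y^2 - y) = y^2 - y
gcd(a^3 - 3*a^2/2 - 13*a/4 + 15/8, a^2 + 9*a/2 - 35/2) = a - 5/2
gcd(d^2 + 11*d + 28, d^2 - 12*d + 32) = 1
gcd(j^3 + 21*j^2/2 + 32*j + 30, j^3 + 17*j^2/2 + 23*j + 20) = j^2 + 9*j/2 + 5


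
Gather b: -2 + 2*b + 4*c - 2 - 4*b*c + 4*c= b*(2 - 4*c) + 8*c - 4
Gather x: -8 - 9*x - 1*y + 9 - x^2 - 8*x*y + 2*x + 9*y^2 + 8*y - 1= -x^2 + x*(-8*y - 7) + 9*y^2 + 7*y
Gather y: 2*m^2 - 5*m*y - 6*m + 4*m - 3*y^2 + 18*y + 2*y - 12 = 2*m^2 - 2*m - 3*y^2 + y*(20 - 5*m) - 12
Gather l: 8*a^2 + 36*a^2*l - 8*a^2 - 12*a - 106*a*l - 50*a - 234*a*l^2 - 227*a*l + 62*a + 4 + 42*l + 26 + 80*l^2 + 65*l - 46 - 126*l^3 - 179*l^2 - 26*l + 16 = -126*l^3 + l^2*(-234*a - 99) + l*(36*a^2 - 333*a + 81)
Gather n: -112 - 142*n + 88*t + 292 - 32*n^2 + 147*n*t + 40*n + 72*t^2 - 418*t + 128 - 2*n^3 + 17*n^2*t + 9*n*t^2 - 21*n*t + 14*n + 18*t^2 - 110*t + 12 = -2*n^3 + n^2*(17*t - 32) + n*(9*t^2 + 126*t - 88) + 90*t^2 - 440*t + 320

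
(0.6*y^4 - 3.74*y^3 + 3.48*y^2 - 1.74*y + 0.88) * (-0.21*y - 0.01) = -0.126*y^5 + 0.7794*y^4 - 0.6934*y^3 + 0.3306*y^2 - 0.1674*y - 0.0088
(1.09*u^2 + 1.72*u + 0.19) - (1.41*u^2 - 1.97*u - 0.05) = -0.32*u^2 + 3.69*u + 0.24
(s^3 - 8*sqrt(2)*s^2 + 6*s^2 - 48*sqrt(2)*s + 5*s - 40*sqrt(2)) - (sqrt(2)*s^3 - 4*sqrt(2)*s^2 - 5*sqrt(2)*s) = -sqrt(2)*s^3 + s^3 - 4*sqrt(2)*s^2 + 6*s^2 - 43*sqrt(2)*s + 5*s - 40*sqrt(2)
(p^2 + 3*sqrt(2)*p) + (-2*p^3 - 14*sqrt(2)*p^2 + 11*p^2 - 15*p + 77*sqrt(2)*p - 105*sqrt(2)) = -2*p^3 - 14*sqrt(2)*p^2 + 12*p^2 - 15*p + 80*sqrt(2)*p - 105*sqrt(2)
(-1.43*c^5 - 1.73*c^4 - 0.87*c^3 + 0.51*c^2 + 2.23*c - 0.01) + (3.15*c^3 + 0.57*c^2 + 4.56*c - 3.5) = -1.43*c^5 - 1.73*c^4 + 2.28*c^3 + 1.08*c^2 + 6.79*c - 3.51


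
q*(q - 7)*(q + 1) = q^3 - 6*q^2 - 7*q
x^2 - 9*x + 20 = (x - 5)*(x - 4)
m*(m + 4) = m^2 + 4*m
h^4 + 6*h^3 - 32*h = h*(h - 2)*(h + 4)^2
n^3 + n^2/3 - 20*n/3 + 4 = (n - 2)*(n - 2/3)*(n + 3)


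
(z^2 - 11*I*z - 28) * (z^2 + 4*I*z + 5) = z^4 - 7*I*z^3 + 21*z^2 - 167*I*z - 140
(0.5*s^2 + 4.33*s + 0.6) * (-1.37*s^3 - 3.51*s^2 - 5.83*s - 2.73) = -0.685*s^5 - 7.6871*s^4 - 18.9353*s^3 - 28.7149*s^2 - 15.3189*s - 1.638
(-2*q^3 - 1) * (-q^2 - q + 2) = 2*q^5 + 2*q^4 - 4*q^3 + q^2 + q - 2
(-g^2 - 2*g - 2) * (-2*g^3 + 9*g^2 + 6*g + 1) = 2*g^5 - 5*g^4 - 20*g^3 - 31*g^2 - 14*g - 2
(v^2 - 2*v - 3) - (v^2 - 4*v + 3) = 2*v - 6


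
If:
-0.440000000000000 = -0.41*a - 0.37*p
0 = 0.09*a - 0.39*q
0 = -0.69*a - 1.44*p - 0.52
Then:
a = 2.46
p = -1.54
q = 0.57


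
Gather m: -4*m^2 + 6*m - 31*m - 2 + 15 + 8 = -4*m^2 - 25*m + 21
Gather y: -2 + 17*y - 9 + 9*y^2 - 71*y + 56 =9*y^2 - 54*y + 45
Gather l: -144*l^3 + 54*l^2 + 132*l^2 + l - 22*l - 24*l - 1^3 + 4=-144*l^3 + 186*l^2 - 45*l + 3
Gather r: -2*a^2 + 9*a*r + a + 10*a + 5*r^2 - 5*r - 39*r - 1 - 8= -2*a^2 + 11*a + 5*r^2 + r*(9*a - 44) - 9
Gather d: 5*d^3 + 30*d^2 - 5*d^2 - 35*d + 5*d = 5*d^3 + 25*d^2 - 30*d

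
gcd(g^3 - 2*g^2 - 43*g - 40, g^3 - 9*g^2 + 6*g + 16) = g^2 - 7*g - 8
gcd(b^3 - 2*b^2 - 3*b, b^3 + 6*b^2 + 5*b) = b^2 + b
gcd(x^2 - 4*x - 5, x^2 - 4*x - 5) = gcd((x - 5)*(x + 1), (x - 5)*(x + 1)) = x^2 - 4*x - 5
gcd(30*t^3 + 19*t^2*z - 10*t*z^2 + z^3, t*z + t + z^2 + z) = t + z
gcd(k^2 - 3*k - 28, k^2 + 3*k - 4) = k + 4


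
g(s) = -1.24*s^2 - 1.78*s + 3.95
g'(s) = -2.48*s - 1.78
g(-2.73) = -0.43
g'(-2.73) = 4.99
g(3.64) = -18.96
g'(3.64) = -10.81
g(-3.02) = -1.98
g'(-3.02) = 5.71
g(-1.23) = 4.26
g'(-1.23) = 1.27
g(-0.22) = 4.28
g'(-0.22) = -1.23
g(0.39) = 3.07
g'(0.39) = -2.75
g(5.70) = -46.48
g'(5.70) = -15.92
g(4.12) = -24.43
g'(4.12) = -12.00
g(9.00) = -112.51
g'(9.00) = -24.10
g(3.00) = -12.55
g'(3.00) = -9.22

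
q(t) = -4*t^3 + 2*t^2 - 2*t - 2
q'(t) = -12*t^2 + 4*t - 2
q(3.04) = -101.97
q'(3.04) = -100.74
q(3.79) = -198.61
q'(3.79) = -159.21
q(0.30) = -2.53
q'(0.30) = -1.88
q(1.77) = -21.46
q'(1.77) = -32.51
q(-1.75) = 29.06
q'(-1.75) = -45.75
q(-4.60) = 438.86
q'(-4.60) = -274.32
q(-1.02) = 6.37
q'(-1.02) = -18.56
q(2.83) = -82.30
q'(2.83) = -86.79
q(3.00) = -98.00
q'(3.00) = -98.00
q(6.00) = -806.00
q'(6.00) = -410.00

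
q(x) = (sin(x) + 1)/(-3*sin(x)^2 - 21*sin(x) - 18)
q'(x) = (6*sin(x)*cos(x) + 21*cos(x))*(sin(x) + 1)/(-3*sin(x)^2 - 21*sin(x) - 18)^2 + cos(x)/(-3*sin(x)^2 - 21*sin(x) - 18)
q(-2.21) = -0.06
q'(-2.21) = -0.01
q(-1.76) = -0.07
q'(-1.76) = -0.00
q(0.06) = -0.06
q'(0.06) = 0.01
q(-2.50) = -0.06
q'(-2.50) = -0.01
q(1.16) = -0.05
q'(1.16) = 0.00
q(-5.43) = -0.05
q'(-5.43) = 0.00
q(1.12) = -0.05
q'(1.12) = 0.00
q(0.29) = -0.05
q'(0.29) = 0.01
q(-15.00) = -0.06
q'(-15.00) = -0.00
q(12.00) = -0.06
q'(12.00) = 0.01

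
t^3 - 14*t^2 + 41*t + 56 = (t - 8)*(t - 7)*(t + 1)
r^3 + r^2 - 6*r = r*(r - 2)*(r + 3)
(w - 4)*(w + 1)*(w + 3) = w^3 - 13*w - 12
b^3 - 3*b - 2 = (b - 2)*(b + 1)^2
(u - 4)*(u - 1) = u^2 - 5*u + 4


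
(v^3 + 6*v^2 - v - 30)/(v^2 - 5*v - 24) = (v^2 + 3*v - 10)/(v - 8)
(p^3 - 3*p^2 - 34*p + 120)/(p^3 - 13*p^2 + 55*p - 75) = (p^2 + 2*p - 24)/(p^2 - 8*p + 15)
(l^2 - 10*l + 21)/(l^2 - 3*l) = (l - 7)/l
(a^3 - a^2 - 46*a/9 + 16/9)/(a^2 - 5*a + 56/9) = (3*a^2 + 5*a - 2)/(3*a - 7)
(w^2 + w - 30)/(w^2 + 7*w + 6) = (w - 5)/(w + 1)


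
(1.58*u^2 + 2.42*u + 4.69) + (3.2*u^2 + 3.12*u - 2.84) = 4.78*u^2 + 5.54*u + 1.85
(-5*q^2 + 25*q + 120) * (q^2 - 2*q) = -5*q^4 + 35*q^3 + 70*q^2 - 240*q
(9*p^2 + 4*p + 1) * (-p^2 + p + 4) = -9*p^4 + 5*p^3 + 39*p^2 + 17*p + 4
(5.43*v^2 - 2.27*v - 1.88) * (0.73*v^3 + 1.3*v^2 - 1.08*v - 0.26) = 3.9639*v^5 + 5.4019*v^4 - 10.1878*v^3 - 1.4042*v^2 + 2.6206*v + 0.4888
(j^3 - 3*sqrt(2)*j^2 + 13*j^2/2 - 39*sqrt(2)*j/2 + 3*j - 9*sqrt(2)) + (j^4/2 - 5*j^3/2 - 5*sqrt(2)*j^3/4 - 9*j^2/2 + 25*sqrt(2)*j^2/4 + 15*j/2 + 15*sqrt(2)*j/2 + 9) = j^4/2 - 5*sqrt(2)*j^3/4 - 3*j^3/2 + 2*j^2 + 13*sqrt(2)*j^2/4 - 12*sqrt(2)*j + 21*j/2 - 9*sqrt(2) + 9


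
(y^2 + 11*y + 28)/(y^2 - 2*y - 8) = (y^2 + 11*y + 28)/(y^2 - 2*y - 8)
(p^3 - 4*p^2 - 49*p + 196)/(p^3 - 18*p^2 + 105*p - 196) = (p + 7)/(p - 7)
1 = 1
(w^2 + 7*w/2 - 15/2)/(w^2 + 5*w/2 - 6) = (w + 5)/(w + 4)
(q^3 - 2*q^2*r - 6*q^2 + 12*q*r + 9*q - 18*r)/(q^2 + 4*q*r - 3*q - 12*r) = (q^2 - 2*q*r - 3*q + 6*r)/(q + 4*r)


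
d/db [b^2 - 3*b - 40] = 2*b - 3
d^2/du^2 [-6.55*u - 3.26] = 0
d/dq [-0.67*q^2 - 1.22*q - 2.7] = -1.34*q - 1.22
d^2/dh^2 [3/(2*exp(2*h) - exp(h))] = 3*((1 - 8*exp(h))*(2*exp(h) - 1) + 2*(4*exp(h) - 1)^2)*exp(-h)/(2*exp(h) - 1)^3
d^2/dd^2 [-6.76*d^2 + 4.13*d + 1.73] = -13.5200000000000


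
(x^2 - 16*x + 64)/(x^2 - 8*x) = (x - 8)/x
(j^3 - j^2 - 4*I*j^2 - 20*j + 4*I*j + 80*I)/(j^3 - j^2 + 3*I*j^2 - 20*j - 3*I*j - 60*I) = (j - 4*I)/(j + 3*I)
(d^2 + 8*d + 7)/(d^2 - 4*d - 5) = (d + 7)/(d - 5)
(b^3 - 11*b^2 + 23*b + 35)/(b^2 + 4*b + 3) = (b^2 - 12*b + 35)/(b + 3)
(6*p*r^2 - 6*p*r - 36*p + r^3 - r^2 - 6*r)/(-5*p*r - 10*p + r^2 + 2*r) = (-6*p*r + 18*p - r^2 + 3*r)/(5*p - r)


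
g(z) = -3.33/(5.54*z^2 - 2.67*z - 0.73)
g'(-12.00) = -0.00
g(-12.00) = -0.00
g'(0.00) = -16.68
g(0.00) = 4.56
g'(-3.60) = -0.02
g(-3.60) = -0.04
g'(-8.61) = -0.00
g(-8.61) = -0.01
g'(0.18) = -2.12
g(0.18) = 3.23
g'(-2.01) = -0.11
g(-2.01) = -0.12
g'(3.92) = 0.02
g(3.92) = -0.05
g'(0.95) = 8.71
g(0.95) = -1.92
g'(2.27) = 0.16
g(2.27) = -0.15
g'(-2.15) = -0.09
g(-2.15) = -0.11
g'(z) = -3.33*(2.67 - 11.08*z)/(5.54*z^2 - 2.67*z - 0.73)^2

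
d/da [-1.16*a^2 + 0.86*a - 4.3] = 0.86 - 2.32*a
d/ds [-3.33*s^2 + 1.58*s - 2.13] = 1.58 - 6.66*s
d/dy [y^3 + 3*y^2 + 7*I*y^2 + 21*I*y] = 3*y^2 + y*(6 + 14*I) + 21*I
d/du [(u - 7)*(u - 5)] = 2*u - 12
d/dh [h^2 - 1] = 2*h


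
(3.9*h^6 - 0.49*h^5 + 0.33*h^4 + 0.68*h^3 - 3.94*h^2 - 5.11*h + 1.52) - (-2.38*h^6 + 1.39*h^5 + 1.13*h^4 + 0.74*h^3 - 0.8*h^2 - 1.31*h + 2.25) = 6.28*h^6 - 1.88*h^5 - 0.8*h^4 - 0.0599999999999999*h^3 - 3.14*h^2 - 3.8*h - 0.73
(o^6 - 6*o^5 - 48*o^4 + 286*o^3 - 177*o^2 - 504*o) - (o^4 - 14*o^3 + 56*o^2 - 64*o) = o^6 - 6*o^5 - 49*o^4 + 300*o^3 - 233*o^2 - 440*o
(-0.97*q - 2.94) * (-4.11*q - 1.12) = 3.9867*q^2 + 13.1698*q + 3.2928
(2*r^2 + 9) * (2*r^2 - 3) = 4*r^4 + 12*r^2 - 27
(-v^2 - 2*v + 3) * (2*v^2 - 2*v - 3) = -2*v^4 - 2*v^3 + 13*v^2 - 9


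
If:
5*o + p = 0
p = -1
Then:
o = 1/5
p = -1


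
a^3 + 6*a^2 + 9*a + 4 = (a + 1)^2*(a + 4)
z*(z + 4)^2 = z^3 + 8*z^2 + 16*z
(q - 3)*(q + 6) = q^2 + 3*q - 18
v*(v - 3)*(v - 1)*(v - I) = v^4 - 4*v^3 - I*v^3 + 3*v^2 + 4*I*v^2 - 3*I*v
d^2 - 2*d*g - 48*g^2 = (d - 8*g)*(d + 6*g)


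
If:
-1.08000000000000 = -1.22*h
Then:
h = 0.89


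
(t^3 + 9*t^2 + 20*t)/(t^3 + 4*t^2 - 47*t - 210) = t*(t + 4)/(t^2 - t - 42)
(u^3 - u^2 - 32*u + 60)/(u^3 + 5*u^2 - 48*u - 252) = (u^2 - 7*u + 10)/(u^2 - u - 42)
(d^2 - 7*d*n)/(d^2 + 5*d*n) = (d - 7*n)/(d + 5*n)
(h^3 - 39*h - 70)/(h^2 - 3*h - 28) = (h^2 + 7*h + 10)/(h + 4)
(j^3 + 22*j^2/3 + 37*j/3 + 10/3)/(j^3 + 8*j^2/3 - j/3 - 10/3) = (3*j^2 + 16*j + 5)/(3*j^2 + 2*j - 5)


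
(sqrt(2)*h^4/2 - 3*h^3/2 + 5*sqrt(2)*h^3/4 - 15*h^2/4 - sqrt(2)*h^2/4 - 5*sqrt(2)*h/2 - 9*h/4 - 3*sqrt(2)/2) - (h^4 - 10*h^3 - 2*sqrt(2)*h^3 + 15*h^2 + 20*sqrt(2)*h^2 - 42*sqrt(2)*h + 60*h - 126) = -h^4 + sqrt(2)*h^4/2 + 13*sqrt(2)*h^3/4 + 17*h^3/2 - 81*sqrt(2)*h^2/4 - 75*h^2/4 - 249*h/4 + 79*sqrt(2)*h/2 - 3*sqrt(2)/2 + 126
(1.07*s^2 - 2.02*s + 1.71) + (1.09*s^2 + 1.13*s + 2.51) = 2.16*s^2 - 0.89*s + 4.22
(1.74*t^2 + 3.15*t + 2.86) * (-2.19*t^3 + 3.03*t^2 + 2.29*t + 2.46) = -3.8106*t^5 - 1.6263*t^4 + 7.2657*t^3 + 20.1597*t^2 + 14.2984*t + 7.0356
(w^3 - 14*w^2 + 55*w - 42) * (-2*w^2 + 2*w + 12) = -2*w^5 + 30*w^4 - 126*w^3 + 26*w^2 + 576*w - 504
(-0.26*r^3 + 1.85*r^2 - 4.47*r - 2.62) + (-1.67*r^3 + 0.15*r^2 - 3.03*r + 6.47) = -1.93*r^3 + 2.0*r^2 - 7.5*r + 3.85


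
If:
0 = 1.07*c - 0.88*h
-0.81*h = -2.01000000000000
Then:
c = 2.04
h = 2.48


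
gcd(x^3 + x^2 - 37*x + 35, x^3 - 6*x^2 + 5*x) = x^2 - 6*x + 5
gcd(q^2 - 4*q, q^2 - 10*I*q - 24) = 1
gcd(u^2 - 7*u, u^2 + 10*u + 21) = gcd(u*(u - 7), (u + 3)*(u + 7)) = 1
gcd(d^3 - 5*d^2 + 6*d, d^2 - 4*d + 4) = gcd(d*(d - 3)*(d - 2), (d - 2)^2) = d - 2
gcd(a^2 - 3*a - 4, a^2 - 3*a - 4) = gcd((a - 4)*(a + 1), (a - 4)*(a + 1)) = a^2 - 3*a - 4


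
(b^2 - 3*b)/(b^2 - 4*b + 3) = b/(b - 1)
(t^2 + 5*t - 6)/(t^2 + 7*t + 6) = (t - 1)/(t + 1)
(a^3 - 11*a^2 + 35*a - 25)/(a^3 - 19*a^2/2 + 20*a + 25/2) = 2*(a - 1)/(2*a + 1)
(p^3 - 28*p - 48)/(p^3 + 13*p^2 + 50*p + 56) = (p - 6)/(p + 7)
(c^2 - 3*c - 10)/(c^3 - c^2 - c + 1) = (c^2 - 3*c - 10)/(c^3 - c^2 - c + 1)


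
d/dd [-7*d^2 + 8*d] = 8 - 14*d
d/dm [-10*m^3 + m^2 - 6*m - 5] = -30*m^2 + 2*m - 6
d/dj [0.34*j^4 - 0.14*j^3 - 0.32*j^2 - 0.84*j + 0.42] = 1.36*j^3 - 0.42*j^2 - 0.64*j - 0.84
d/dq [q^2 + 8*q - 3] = 2*q + 8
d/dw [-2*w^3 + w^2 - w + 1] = -6*w^2 + 2*w - 1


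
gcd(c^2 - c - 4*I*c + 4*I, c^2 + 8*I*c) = 1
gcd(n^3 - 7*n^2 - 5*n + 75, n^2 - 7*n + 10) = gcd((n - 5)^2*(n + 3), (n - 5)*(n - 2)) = n - 5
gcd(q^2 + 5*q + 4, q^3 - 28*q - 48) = q + 4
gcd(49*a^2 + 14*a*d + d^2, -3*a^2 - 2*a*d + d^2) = 1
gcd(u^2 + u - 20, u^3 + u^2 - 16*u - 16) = u - 4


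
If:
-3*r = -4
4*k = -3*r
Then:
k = -1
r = 4/3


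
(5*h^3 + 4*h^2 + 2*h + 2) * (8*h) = 40*h^4 + 32*h^3 + 16*h^2 + 16*h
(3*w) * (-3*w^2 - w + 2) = -9*w^3 - 3*w^2 + 6*w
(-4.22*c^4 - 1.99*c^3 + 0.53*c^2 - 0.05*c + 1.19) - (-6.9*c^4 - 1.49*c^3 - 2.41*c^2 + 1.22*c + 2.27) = 2.68*c^4 - 0.5*c^3 + 2.94*c^2 - 1.27*c - 1.08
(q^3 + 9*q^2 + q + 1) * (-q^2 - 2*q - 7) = -q^5 - 11*q^4 - 26*q^3 - 66*q^2 - 9*q - 7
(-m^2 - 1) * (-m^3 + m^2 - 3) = m^5 - m^4 + m^3 + 2*m^2 + 3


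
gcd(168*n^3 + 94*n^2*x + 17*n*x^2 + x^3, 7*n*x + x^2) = 7*n + x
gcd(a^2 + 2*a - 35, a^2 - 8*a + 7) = 1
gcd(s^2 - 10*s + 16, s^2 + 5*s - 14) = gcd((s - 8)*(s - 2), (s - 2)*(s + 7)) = s - 2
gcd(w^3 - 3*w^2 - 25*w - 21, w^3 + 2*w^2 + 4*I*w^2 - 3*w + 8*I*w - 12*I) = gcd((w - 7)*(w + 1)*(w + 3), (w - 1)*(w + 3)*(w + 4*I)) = w + 3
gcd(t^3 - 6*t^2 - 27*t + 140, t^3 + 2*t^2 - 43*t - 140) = t^2 - 2*t - 35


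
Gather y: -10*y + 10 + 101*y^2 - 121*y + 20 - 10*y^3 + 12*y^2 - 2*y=-10*y^3 + 113*y^2 - 133*y + 30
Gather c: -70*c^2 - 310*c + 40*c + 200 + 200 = -70*c^2 - 270*c + 400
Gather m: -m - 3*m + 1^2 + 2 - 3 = -4*m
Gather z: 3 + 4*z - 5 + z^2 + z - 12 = z^2 + 5*z - 14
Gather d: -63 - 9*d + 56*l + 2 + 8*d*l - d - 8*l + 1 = d*(8*l - 10) + 48*l - 60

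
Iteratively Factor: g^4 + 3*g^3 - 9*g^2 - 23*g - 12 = (g + 1)*(g^3 + 2*g^2 - 11*g - 12) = (g - 3)*(g + 1)*(g^2 + 5*g + 4) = (g - 3)*(g + 1)^2*(g + 4)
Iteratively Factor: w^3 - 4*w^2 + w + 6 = (w + 1)*(w^2 - 5*w + 6) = (w - 3)*(w + 1)*(w - 2)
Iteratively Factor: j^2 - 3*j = (j)*(j - 3)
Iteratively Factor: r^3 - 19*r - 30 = (r + 3)*(r^2 - 3*r - 10) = (r + 2)*(r + 3)*(r - 5)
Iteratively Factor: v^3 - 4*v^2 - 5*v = (v)*(v^2 - 4*v - 5) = v*(v + 1)*(v - 5)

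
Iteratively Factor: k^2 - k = (k)*(k - 1)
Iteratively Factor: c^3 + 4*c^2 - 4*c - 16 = (c + 4)*(c^2 - 4) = (c + 2)*(c + 4)*(c - 2)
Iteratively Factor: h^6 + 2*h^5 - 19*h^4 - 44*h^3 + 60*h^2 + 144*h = (h - 2)*(h^5 + 4*h^4 - 11*h^3 - 66*h^2 - 72*h) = (h - 2)*(h + 3)*(h^4 + h^3 - 14*h^2 - 24*h) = (h - 2)*(h + 2)*(h + 3)*(h^3 - h^2 - 12*h) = (h - 2)*(h + 2)*(h + 3)^2*(h^2 - 4*h) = h*(h - 2)*(h + 2)*(h + 3)^2*(h - 4)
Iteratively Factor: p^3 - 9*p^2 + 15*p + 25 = (p - 5)*(p^2 - 4*p - 5) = (p - 5)^2*(p + 1)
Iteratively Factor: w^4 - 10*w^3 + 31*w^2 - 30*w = (w)*(w^3 - 10*w^2 + 31*w - 30) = w*(w - 5)*(w^2 - 5*w + 6) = w*(w - 5)*(w - 2)*(w - 3)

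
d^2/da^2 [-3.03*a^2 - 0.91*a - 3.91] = -6.06000000000000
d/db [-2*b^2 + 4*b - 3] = 4 - 4*b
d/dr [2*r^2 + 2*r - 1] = 4*r + 2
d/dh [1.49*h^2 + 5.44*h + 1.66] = 2.98*h + 5.44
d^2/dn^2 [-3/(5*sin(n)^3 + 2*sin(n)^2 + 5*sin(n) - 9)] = 3*(225*sin(n)^6 + 110*sin(n)^5 - 234*sin(n)^4 + 275*sin(n)^3 - 77*sin(n)^2 - 285*sin(n) - 86)/(5*sin(n)^3 + 2*sin(n)^2 + 5*sin(n) - 9)^3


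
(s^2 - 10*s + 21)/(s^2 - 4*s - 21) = (s - 3)/(s + 3)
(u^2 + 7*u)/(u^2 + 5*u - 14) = u/(u - 2)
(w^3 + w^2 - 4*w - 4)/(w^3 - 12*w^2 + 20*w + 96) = (w^2 - w - 2)/(w^2 - 14*w + 48)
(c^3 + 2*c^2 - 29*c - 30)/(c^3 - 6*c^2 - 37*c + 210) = (c + 1)/(c - 7)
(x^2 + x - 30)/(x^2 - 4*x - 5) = (x + 6)/(x + 1)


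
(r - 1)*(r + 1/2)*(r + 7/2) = r^3 + 3*r^2 - 9*r/4 - 7/4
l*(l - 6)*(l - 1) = l^3 - 7*l^2 + 6*l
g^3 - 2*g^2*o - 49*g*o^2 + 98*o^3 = (g - 7*o)*(g - 2*o)*(g + 7*o)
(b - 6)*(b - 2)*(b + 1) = b^3 - 7*b^2 + 4*b + 12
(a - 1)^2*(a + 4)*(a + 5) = a^4 + 7*a^3 + 3*a^2 - 31*a + 20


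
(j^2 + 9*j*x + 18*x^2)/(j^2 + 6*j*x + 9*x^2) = (j + 6*x)/(j + 3*x)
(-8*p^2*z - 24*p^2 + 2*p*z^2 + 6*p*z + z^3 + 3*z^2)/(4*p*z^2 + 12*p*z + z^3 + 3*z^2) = (-2*p + z)/z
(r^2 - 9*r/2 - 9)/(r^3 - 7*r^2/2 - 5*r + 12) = (2*r^2 - 9*r - 18)/(2*r^3 - 7*r^2 - 10*r + 24)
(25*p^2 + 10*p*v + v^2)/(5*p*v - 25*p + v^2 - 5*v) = (5*p + v)/(v - 5)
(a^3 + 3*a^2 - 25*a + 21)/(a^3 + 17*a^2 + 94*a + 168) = (a^2 - 4*a + 3)/(a^2 + 10*a + 24)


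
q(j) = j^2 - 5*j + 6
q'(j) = 2*j - 5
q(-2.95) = 29.45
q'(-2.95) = -10.90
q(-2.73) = 27.10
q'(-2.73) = -10.46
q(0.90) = 2.31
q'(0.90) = -3.20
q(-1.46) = 15.43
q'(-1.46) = -7.92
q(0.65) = 3.17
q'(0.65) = -3.70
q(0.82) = 2.57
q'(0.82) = -3.36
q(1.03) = 1.91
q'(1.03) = -2.94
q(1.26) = 1.29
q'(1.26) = -2.48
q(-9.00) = 132.00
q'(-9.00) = -23.00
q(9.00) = 42.00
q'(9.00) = 13.00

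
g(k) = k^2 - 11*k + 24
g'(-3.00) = -17.00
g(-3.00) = 66.00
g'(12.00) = 13.00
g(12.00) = 36.00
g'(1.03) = -8.94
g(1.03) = 13.73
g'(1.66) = -7.68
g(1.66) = 8.50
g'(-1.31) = -13.62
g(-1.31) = 40.13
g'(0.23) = -10.54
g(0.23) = 21.52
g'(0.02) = -10.96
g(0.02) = 23.78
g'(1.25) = -8.50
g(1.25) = 11.81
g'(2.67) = -5.66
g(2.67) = 1.76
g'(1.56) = -7.88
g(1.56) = 9.27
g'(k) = 2*k - 11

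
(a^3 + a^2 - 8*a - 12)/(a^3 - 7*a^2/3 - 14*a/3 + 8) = 3*(a + 2)/(3*a - 4)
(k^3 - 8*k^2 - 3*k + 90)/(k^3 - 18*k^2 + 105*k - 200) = (k^2 - 3*k - 18)/(k^2 - 13*k + 40)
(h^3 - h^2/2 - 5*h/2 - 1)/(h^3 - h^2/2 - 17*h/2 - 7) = (2*h^2 - 3*h - 2)/(2*h^2 - 3*h - 14)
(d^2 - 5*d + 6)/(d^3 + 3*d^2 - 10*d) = (d - 3)/(d*(d + 5))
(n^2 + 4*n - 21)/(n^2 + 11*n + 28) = (n - 3)/(n + 4)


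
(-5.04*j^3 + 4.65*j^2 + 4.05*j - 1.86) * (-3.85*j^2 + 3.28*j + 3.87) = 19.404*j^5 - 34.4337*j^4 - 19.8453*j^3 + 38.4405*j^2 + 9.5727*j - 7.1982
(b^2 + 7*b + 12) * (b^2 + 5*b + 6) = b^4 + 12*b^3 + 53*b^2 + 102*b + 72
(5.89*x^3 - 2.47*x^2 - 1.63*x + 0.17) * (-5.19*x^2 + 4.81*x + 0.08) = -30.5691*x^5 + 41.1502*x^4 - 2.9498*x^3 - 8.9202*x^2 + 0.6873*x + 0.0136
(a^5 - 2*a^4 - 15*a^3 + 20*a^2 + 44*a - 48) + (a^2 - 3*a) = a^5 - 2*a^4 - 15*a^3 + 21*a^2 + 41*a - 48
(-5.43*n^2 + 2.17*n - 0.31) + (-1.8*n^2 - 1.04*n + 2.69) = -7.23*n^2 + 1.13*n + 2.38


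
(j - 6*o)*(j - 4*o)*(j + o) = j^3 - 9*j^2*o + 14*j*o^2 + 24*o^3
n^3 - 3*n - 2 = (n - 2)*(n + 1)^2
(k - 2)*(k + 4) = k^2 + 2*k - 8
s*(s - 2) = s^2 - 2*s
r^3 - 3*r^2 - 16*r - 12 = (r - 6)*(r + 1)*(r + 2)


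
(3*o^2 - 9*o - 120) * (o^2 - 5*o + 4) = 3*o^4 - 24*o^3 - 63*o^2 + 564*o - 480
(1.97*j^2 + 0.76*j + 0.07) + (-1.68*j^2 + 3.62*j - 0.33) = 0.29*j^2 + 4.38*j - 0.26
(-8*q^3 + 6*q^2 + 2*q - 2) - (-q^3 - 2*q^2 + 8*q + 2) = -7*q^3 + 8*q^2 - 6*q - 4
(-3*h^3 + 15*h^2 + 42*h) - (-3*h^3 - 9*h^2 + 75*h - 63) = 24*h^2 - 33*h + 63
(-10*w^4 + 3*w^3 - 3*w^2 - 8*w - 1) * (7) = -70*w^4 + 21*w^3 - 21*w^2 - 56*w - 7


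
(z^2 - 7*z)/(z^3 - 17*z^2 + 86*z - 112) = z/(z^2 - 10*z + 16)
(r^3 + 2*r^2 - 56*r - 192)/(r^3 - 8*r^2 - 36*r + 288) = (r + 4)/(r - 6)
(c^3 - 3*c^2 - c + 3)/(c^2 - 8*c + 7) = (c^2 - 2*c - 3)/(c - 7)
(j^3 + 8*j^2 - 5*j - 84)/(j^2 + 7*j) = j + 1 - 12/j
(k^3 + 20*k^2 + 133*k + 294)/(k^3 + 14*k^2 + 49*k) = (k + 6)/k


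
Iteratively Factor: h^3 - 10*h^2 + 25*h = (h)*(h^2 - 10*h + 25) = h*(h - 5)*(h - 5)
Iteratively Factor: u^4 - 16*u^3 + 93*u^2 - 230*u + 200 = (u - 2)*(u^3 - 14*u^2 + 65*u - 100) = (u - 5)*(u - 2)*(u^2 - 9*u + 20) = (u - 5)*(u - 4)*(u - 2)*(u - 5)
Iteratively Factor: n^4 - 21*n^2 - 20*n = (n)*(n^3 - 21*n - 20) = n*(n - 5)*(n^2 + 5*n + 4) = n*(n - 5)*(n + 4)*(n + 1)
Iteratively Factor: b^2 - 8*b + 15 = (b - 3)*(b - 5)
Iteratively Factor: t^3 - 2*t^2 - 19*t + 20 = (t - 5)*(t^2 + 3*t - 4) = (t - 5)*(t + 4)*(t - 1)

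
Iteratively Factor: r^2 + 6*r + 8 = (r + 2)*(r + 4)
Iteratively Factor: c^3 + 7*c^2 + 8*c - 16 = (c + 4)*(c^2 + 3*c - 4) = (c - 1)*(c + 4)*(c + 4)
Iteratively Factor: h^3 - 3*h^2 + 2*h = (h)*(h^2 - 3*h + 2) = h*(h - 2)*(h - 1)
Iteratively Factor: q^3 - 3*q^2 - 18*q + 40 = (q + 4)*(q^2 - 7*q + 10) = (q - 5)*(q + 4)*(q - 2)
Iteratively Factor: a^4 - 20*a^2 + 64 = (a - 4)*(a^3 + 4*a^2 - 4*a - 16) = (a - 4)*(a + 4)*(a^2 - 4) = (a - 4)*(a + 2)*(a + 4)*(a - 2)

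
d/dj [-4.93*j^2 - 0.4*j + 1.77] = -9.86*j - 0.4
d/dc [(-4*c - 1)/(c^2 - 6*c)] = 2*(2*c^2 + c - 3)/(c^2*(c^2 - 12*c + 36))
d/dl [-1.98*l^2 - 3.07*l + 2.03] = -3.96*l - 3.07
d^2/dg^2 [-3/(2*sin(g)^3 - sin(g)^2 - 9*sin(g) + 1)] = 3*(36*sin(g)^6 - 22*sin(g)^5 - 80*sin(g)^4 + 41*sin(g)^3 + 187*sin(g)^2 - 33*sin(g) - 164)/(2*sin(g)^3 - sin(g)^2 - 9*sin(g) + 1)^3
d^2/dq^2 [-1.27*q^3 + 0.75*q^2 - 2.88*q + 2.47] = 1.5 - 7.62*q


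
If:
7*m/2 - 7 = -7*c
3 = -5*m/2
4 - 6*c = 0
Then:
No Solution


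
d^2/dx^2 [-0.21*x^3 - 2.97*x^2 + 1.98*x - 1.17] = -1.26*x - 5.94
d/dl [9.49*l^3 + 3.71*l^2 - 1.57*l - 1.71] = 28.47*l^2 + 7.42*l - 1.57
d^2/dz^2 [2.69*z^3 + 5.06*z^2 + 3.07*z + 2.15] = 16.14*z + 10.12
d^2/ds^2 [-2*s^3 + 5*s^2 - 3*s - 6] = 10 - 12*s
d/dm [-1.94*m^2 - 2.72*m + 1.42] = -3.88*m - 2.72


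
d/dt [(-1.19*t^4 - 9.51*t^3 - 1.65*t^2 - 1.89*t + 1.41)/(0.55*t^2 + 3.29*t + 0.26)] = (-1.309*t^5 - 16.9758*t^4 - 63.8134*t^3 - 11.8068*t^2 - 2.409*t - 5.1303)/(0.3025*t^4 + 3.619*t^3 + 11.1101*t^2 + 1.7108*t + 0.0676)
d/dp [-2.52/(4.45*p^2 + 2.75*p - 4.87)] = (22.428*p + 6.93)/(4.45*p^2 + 2.75*p - 4.87)^2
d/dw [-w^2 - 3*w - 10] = -2*w - 3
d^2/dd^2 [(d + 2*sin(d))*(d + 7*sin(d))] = -9*d*sin(d) - 56*sin(d)^2 + 18*cos(d) + 30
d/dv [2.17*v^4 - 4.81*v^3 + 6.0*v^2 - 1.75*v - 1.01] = 8.68*v^3 - 14.43*v^2 + 12.0*v - 1.75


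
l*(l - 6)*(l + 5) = l^3 - l^2 - 30*l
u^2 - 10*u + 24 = (u - 6)*(u - 4)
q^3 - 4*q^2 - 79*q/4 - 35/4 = (q - 7)*(q + 1/2)*(q + 5/2)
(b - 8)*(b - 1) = b^2 - 9*b + 8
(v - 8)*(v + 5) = v^2 - 3*v - 40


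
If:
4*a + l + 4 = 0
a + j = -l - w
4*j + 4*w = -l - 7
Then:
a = -19/8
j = -w - 25/8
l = 11/2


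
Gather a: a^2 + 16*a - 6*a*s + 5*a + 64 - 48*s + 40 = a^2 + a*(21 - 6*s) - 48*s + 104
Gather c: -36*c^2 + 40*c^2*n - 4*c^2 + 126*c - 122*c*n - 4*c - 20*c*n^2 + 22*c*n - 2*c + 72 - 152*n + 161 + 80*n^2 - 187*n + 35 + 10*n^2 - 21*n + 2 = c^2*(40*n - 40) + c*(-20*n^2 - 100*n + 120) + 90*n^2 - 360*n + 270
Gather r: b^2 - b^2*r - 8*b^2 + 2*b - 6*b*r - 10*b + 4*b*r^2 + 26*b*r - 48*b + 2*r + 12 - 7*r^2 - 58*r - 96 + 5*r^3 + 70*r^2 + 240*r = -7*b^2 - 56*b + 5*r^3 + r^2*(4*b + 63) + r*(-b^2 + 20*b + 184) - 84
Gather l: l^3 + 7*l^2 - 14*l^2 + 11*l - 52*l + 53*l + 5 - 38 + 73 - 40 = l^3 - 7*l^2 + 12*l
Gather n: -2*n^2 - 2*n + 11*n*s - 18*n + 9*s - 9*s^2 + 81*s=-2*n^2 + n*(11*s - 20) - 9*s^2 + 90*s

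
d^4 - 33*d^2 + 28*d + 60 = (d - 5)*(d - 2)*(d + 1)*(d + 6)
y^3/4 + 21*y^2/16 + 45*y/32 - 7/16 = (y/4 + 1/2)*(y - 1/4)*(y + 7/2)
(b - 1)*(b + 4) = b^2 + 3*b - 4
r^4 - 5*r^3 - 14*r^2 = r^2*(r - 7)*(r + 2)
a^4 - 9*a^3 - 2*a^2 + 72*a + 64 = (a - 8)*(a - 4)*(a + 1)*(a + 2)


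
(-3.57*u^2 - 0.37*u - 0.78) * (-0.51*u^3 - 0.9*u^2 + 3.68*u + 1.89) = 1.8207*u^5 + 3.4017*u^4 - 12.4068*u^3 - 7.4069*u^2 - 3.5697*u - 1.4742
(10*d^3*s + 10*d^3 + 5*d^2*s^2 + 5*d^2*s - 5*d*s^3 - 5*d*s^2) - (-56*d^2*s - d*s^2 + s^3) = 10*d^3*s + 10*d^3 + 5*d^2*s^2 + 61*d^2*s - 5*d*s^3 - 4*d*s^2 - s^3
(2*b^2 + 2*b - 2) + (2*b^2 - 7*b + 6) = 4*b^2 - 5*b + 4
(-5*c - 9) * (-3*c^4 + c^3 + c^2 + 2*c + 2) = 15*c^5 + 22*c^4 - 14*c^3 - 19*c^2 - 28*c - 18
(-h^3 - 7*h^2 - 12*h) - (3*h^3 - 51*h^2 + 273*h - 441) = -4*h^3 + 44*h^2 - 285*h + 441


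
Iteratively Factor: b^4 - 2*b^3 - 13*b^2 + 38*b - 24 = (b - 1)*(b^3 - b^2 - 14*b + 24) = (b - 3)*(b - 1)*(b^2 + 2*b - 8) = (b - 3)*(b - 1)*(b + 4)*(b - 2)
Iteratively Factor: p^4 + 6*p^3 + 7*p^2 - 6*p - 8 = (p + 4)*(p^3 + 2*p^2 - p - 2) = (p + 1)*(p + 4)*(p^2 + p - 2) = (p + 1)*(p + 2)*(p + 4)*(p - 1)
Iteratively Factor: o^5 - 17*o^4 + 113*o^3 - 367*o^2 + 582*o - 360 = (o - 5)*(o^4 - 12*o^3 + 53*o^2 - 102*o + 72) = (o - 5)*(o - 4)*(o^3 - 8*o^2 + 21*o - 18) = (o - 5)*(o - 4)*(o - 2)*(o^2 - 6*o + 9) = (o - 5)*(o - 4)*(o - 3)*(o - 2)*(o - 3)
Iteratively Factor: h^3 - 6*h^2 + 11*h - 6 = (h - 3)*(h^2 - 3*h + 2) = (h - 3)*(h - 2)*(h - 1)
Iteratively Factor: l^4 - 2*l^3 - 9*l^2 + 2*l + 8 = (l + 2)*(l^3 - 4*l^2 - l + 4) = (l - 4)*(l + 2)*(l^2 - 1) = (l - 4)*(l - 1)*(l + 2)*(l + 1)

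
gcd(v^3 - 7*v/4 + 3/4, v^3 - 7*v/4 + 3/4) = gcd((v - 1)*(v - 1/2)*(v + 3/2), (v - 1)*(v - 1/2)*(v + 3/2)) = v^3 - 7*v/4 + 3/4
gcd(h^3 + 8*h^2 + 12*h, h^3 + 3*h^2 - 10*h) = h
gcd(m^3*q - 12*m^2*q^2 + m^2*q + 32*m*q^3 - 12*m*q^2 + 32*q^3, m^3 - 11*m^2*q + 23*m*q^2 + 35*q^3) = 1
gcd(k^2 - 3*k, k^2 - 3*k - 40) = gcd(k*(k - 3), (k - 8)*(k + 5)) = 1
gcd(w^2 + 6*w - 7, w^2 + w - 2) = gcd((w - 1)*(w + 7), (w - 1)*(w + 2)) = w - 1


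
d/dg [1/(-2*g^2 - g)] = (4*g + 1)/(g^2*(2*g + 1)^2)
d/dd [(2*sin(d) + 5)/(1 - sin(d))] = 7*cos(d)/(sin(d) - 1)^2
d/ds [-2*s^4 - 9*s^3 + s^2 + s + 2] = -8*s^3 - 27*s^2 + 2*s + 1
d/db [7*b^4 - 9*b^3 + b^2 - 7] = b*(28*b^2 - 27*b + 2)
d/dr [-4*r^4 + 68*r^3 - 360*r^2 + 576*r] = -16*r^3 + 204*r^2 - 720*r + 576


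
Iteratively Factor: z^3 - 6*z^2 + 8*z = (z - 2)*(z^2 - 4*z) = (z - 4)*(z - 2)*(z)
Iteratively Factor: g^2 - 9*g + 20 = (g - 4)*(g - 5)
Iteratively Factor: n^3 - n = (n)*(n^2 - 1) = n*(n + 1)*(n - 1)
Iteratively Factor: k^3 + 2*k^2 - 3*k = (k)*(k^2 + 2*k - 3) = k*(k - 1)*(k + 3)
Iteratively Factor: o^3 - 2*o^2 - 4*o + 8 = (o - 2)*(o^2 - 4) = (o - 2)^2*(o + 2)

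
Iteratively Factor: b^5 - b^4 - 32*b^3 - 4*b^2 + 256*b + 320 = (b - 4)*(b^4 + 3*b^3 - 20*b^2 - 84*b - 80) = (b - 4)*(b + 2)*(b^3 + b^2 - 22*b - 40) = (b - 4)*(b + 2)*(b + 4)*(b^2 - 3*b - 10) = (b - 4)*(b + 2)^2*(b + 4)*(b - 5)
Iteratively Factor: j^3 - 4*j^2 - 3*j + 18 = (j - 3)*(j^2 - j - 6) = (j - 3)*(j + 2)*(j - 3)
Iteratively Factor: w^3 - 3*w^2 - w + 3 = (w - 1)*(w^2 - 2*w - 3) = (w - 3)*(w - 1)*(w + 1)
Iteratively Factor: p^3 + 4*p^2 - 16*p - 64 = (p - 4)*(p^2 + 8*p + 16) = (p - 4)*(p + 4)*(p + 4)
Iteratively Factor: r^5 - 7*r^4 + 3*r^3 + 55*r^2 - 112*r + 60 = (r - 2)*(r^4 - 5*r^3 - 7*r^2 + 41*r - 30) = (r - 2)*(r + 3)*(r^3 - 8*r^2 + 17*r - 10) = (r - 2)*(r - 1)*(r + 3)*(r^2 - 7*r + 10) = (r - 2)^2*(r - 1)*(r + 3)*(r - 5)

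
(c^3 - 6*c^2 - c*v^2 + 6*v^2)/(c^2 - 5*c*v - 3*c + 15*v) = (c^3 - 6*c^2 - c*v^2 + 6*v^2)/(c^2 - 5*c*v - 3*c + 15*v)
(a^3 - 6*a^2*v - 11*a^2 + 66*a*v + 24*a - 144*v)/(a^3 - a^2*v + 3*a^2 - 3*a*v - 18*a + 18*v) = (-a^2 + 6*a*v + 8*a - 48*v)/(-a^2 + a*v - 6*a + 6*v)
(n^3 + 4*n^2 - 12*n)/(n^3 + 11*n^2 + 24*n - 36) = n*(n - 2)/(n^2 + 5*n - 6)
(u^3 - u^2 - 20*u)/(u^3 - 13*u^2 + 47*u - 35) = u*(u + 4)/(u^2 - 8*u + 7)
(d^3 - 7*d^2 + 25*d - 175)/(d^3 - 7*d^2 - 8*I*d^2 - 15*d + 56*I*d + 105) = (d + 5*I)/(d - 3*I)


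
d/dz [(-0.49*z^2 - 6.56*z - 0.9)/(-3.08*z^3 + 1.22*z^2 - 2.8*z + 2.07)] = (-1.5092*z^4 - 40.4096*z^3 + 1.0592*z^2 + 0.167400000000001*z - 16.0992)/(9.4864*z^6 - 7.5152*z^5 + 18.7364*z^4 - 19.5832*z^3 + 12.8908*z^2 - 11.592*z + 4.2849)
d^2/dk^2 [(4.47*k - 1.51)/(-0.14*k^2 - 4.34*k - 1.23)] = (-(0.28*k + 4.34)*(0.56*k + 8.68)*(4.47*k - 1.51) + (3.7548*k + 38.3768)*(0.14*k^2 + 4.34*k + 1.23))/(0.14*k^2 + 4.34*k + 1.23)^3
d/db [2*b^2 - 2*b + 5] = 4*b - 2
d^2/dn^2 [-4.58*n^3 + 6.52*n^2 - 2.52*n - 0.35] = 13.04 - 27.48*n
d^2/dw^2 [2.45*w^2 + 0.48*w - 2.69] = 4.90000000000000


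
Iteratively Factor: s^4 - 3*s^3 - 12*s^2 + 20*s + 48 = (s + 2)*(s^3 - 5*s^2 - 2*s + 24) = (s - 4)*(s + 2)*(s^2 - s - 6) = (s - 4)*(s - 3)*(s + 2)*(s + 2)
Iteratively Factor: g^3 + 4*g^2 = (g)*(g^2 + 4*g) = g*(g + 4)*(g)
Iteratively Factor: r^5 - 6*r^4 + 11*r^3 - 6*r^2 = (r - 2)*(r^4 - 4*r^3 + 3*r^2) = r*(r - 2)*(r^3 - 4*r^2 + 3*r) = r*(r - 3)*(r - 2)*(r^2 - r) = r*(r - 3)*(r - 2)*(r - 1)*(r)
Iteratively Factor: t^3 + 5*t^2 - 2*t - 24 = (t - 2)*(t^2 + 7*t + 12) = (t - 2)*(t + 4)*(t + 3)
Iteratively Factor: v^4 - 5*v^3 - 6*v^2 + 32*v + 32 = (v - 4)*(v^3 - v^2 - 10*v - 8) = (v - 4)^2*(v^2 + 3*v + 2) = (v - 4)^2*(v + 2)*(v + 1)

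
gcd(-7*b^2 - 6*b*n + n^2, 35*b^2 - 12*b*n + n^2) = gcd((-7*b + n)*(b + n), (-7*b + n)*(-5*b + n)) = 7*b - n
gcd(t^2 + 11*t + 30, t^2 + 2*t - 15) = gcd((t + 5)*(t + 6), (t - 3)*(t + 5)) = t + 5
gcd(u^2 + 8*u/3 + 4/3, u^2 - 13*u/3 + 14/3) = 1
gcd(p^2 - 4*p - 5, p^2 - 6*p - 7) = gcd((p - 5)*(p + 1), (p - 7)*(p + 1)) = p + 1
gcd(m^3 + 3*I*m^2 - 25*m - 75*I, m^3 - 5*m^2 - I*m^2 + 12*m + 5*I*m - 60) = m^2 + m*(-5 + 3*I) - 15*I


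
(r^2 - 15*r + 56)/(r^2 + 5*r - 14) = (r^2 - 15*r + 56)/(r^2 + 5*r - 14)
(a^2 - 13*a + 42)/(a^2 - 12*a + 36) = (a - 7)/(a - 6)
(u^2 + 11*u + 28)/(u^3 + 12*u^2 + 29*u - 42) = (u + 4)/(u^2 + 5*u - 6)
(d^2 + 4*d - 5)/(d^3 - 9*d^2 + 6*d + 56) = (d^2 + 4*d - 5)/(d^3 - 9*d^2 + 6*d + 56)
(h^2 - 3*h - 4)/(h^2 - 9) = (h^2 - 3*h - 4)/(h^2 - 9)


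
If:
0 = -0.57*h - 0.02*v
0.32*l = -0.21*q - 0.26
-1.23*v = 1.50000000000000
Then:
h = 0.04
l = -0.65625*q - 0.8125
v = -1.22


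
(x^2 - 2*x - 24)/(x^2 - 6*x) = (x + 4)/x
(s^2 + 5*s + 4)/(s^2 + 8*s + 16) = (s + 1)/(s + 4)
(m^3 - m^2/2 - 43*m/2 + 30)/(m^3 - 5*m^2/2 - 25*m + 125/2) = (2*m^2 - 11*m + 12)/(2*m^2 - 15*m + 25)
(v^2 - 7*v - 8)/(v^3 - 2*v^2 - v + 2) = (v - 8)/(v^2 - 3*v + 2)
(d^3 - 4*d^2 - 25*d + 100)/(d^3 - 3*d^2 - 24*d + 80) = (d - 5)/(d - 4)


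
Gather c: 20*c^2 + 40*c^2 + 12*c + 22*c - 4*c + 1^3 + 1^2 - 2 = 60*c^2 + 30*c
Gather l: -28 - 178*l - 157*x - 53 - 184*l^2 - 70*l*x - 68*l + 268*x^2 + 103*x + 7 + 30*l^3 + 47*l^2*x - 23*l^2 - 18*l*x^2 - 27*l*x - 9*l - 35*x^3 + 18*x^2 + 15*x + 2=30*l^3 + l^2*(47*x - 207) + l*(-18*x^2 - 97*x - 255) - 35*x^3 + 286*x^2 - 39*x - 72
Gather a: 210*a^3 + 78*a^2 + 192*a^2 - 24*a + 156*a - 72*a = 210*a^3 + 270*a^2 + 60*a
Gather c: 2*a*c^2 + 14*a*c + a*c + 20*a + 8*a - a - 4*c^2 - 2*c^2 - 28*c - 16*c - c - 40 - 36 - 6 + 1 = 27*a + c^2*(2*a - 6) + c*(15*a - 45) - 81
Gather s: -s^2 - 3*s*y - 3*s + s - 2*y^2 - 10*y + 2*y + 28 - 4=-s^2 + s*(-3*y - 2) - 2*y^2 - 8*y + 24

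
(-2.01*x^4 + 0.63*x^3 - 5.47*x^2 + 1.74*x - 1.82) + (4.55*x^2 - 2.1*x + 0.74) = -2.01*x^4 + 0.63*x^3 - 0.92*x^2 - 0.36*x - 1.08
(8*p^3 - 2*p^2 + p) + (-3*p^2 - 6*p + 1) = 8*p^3 - 5*p^2 - 5*p + 1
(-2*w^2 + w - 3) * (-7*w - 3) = 14*w^3 - w^2 + 18*w + 9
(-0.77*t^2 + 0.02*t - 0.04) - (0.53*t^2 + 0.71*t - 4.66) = -1.3*t^2 - 0.69*t + 4.62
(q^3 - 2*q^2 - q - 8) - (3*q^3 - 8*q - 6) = -2*q^3 - 2*q^2 + 7*q - 2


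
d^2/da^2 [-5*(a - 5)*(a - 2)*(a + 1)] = 60 - 30*a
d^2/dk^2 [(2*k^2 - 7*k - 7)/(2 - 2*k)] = 12/(k^3 - 3*k^2 + 3*k - 1)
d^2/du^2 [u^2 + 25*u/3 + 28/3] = 2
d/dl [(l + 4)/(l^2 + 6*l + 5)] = (l^2 + 6*l - 2*(l + 3)*(l + 4) + 5)/(l^2 + 6*l + 5)^2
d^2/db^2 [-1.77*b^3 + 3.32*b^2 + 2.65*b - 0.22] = 6.64 - 10.62*b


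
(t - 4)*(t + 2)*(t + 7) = t^3 + 5*t^2 - 22*t - 56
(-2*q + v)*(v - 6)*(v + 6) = -2*q*v^2 + 72*q + v^3 - 36*v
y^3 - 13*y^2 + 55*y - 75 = (y - 5)^2*(y - 3)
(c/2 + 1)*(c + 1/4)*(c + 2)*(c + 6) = c^4/2 + 41*c^3/8 + 61*c^2/4 + 31*c/2 + 3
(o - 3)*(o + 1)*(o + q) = o^3 + o^2*q - 2*o^2 - 2*o*q - 3*o - 3*q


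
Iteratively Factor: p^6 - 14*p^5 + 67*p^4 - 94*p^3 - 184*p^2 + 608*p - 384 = (p - 4)*(p^5 - 10*p^4 + 27*p^3 + 14*p^2 - 128*p + 96) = (p - 4)^2*(p^4 - 6*p^3 + 3*p^2 + 26*p - 24) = (p - 4)^2*(p - 1)*(p^3 - 5*p^2 - 2*p + 24) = (p - 4)^2*(p - 3)*(p - 1)*(p^2 - 2*p - 8) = (p - 4)^2*(p - 3)*(p - 1)*(p + 2)*(p - 4)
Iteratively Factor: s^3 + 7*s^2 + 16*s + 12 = (s + 3)*(s^2 + 4*s + 4) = (s + 2)*(s + 3)*(s + 2)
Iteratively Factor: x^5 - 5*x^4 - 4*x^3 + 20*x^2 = (x - 5)*(x^4 - 4*x^2) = x*(x - 5)*(x^3 - 4*x) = x*(x - 5)*(x + 2)*(x^2 - 2*x) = x^2*(x - 5)*(x + 2)*(x - 2)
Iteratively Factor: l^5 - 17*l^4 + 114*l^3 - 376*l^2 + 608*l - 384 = (l - 4)*(l^4 - 13*l^3 + 62*l^2 - 128*l + 96) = (l - 4)*(l - 2)*(l^3 - 11*l^2 + 40*l - 48) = (l - 4)*(l - 3)*(l - 2)*(l^2 - 8*l + 16) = (l - 4)^2*(l - 3)*(l - 2)*(l - 4)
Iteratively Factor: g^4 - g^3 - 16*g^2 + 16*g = (g + 4)*(g^3 - 5*g^2 + 4*g) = (g - 1)*(g + 4)*(g^2 - 4*g) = (g - 4)*(g - 1)*(g + 4)*(g)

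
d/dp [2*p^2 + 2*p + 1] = 4*p + 2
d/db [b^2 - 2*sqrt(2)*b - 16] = 2*b - 2*sqrt(2)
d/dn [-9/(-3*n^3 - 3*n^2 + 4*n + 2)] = 9*(-9*n^2 - 6*n + 4)/(3*n^3 + 3*n^2 - 4*n - 2)^2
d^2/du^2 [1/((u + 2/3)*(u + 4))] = 6*(9*(u + 4)^2 + 3*(u + 4)*(3*u + 2) + (3*u + 2)^2)/((u + 4)^3*(3*u + 2)^3)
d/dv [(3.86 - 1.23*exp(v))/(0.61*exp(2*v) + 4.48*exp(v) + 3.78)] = (0.7503*exp(2*v) - 4.7092*exp(v) - 21.9422)*exp(v)/(0.3721*exp(4*v) + 5.4656*exp(3*v) + 24.682*exp(2*v) + 33.8688*exp(v) + 14.2884)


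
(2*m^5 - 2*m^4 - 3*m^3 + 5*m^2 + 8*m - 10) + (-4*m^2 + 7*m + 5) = 2*m^5 - 2*m^4 - 3*m^3 + m^2 + 15*m - 5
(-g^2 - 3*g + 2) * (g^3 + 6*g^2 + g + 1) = -g^5 - 9*g^4 - 17*g^3 + 8*g^2 - g + 2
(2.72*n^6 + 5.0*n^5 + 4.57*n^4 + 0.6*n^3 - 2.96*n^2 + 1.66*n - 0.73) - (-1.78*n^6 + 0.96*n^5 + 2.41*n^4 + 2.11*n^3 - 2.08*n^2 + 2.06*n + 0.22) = 4.5*n^6 + 4.04*n^5 + 2.16*n^4 - 1.51*n^3 - 0.88*n^2 - 0.4*n - 0.95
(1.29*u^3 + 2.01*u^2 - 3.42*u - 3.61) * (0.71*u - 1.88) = 0.9159*u^4 - 0.9981*u^3 - 6.207*u^2 + 3.8665*u + 6.7868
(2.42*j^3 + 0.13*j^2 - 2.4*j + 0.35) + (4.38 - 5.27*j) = 2.42*j^3 + 0.13*j^2 - 7.67*j + 4.73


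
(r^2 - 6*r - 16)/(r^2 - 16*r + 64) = (r + 2)/(r - 8)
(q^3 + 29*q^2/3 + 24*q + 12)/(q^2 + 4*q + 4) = (q^3 + 29*q^2/3 + 24*q + 12)/(q^2 + 4*q + 4)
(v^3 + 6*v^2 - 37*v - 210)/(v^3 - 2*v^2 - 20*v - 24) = (v^2 + 12*v + 35)/(v^2 + 4*v + 4)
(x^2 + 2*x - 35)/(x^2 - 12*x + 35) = (x + 7)/(x - 7)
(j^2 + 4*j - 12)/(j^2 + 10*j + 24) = (j - 2)/(j + 4)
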